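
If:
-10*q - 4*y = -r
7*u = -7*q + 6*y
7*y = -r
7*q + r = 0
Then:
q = 0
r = 0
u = 0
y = 0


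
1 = 1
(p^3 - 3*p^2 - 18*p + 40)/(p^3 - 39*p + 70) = (p + 4)/(p + 7)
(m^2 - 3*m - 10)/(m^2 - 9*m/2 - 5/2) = 2*(m + 2)/(2*m + 1)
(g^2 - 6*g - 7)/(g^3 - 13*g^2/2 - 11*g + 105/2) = 2*(g + 1)/(2*g^2 + g - 15)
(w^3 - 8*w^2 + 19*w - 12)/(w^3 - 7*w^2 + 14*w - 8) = (w - 3)/(w - 2)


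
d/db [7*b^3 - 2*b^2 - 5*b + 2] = 21*b^2 - 4*b - 5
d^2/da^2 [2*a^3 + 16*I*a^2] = 12*a + 32*I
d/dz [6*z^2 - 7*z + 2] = 12*z - 7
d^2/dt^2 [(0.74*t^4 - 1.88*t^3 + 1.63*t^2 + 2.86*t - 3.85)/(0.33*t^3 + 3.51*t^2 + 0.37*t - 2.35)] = (-3.5527136788005e-15*t^7 + 22.763262*t^6 + 12.4554599999999*t^5 - 39.859674*t^4 - 29.9395559999999*t^3 - 121.28157*t^2 + 31.33644*t - 41.59069)/(0.035937*t^9 + 1.146717*t^8 + 12.317778*t^7 + 45.047232*t^6 - 2.521188*t^5 - 87.136758*t^4 - 12.793742*t^3 + 57.18678*t^2 + 6.129975*t - 12.977875)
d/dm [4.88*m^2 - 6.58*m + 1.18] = 9.76*m - 6.58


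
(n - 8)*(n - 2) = n^2 - 10*n + 16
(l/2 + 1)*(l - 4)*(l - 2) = l^3/2 - 2*l^2 - 2*l + 8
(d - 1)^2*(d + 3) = d^3 + d^2 - 5*d + 3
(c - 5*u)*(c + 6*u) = c^2 + c*u - 30*u^2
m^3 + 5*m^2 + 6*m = m*(m + 2)*(m + 3)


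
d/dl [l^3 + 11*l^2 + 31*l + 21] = 3*l^2 + 22*l + 31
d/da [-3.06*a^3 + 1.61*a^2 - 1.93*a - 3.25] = -9.18*a^2 + 3.22*a - 1.93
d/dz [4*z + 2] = 4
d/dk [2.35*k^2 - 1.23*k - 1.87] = 4.7*k - 1.23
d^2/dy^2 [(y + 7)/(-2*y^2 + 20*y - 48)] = (-4*(y - 5)^2*(y + 7) + 3*(y - 1)*(y^2 - 10*y + 24))/(y^2 - 10*y + 24)^3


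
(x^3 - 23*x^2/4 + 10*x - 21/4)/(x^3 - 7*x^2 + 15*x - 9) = (x - 7/4)/(x - 3)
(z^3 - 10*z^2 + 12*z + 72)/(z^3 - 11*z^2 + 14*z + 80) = (z^2 - 12*z + 36)/(z^2 - 13*z + 40)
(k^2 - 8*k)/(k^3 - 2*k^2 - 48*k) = 1/(k + 6)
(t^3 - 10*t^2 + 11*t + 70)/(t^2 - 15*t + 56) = (t^2 - 3*t - 10)/(t - 8)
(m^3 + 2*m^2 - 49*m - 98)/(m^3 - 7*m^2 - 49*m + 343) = (m + 2)/(m - 7)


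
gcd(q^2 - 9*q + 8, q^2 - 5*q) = 1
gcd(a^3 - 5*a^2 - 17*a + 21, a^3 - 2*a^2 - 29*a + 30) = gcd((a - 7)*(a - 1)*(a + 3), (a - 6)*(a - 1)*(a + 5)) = a - 1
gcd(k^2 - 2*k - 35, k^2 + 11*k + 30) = k + 5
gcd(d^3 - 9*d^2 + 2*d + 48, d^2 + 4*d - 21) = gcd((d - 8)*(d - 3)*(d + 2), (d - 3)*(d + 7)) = d - 3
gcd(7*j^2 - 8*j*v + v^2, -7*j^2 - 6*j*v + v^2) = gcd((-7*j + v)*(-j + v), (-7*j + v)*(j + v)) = -7*j + v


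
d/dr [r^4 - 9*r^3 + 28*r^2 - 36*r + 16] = 4*r^3 - 27*r^2 + 56*r - 36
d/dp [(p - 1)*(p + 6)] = 2*p + 5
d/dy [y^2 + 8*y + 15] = 2*y + 8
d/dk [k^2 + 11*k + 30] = 2*k + 11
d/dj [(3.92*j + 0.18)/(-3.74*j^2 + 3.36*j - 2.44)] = (14.6608*j^2 + 1.3464*j - 10.1696)/(13.9876*j^4 - 25.1328*j^3 + 29.5408*j^2 - 16.3968*j + 5.9536)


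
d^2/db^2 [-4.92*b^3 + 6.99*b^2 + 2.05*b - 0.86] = 13.98 - 29.52*b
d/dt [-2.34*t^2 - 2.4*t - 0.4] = -4.68*t - 2.4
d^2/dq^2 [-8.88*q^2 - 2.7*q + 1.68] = -17.7600000000000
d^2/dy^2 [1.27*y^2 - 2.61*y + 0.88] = 2.54000000000000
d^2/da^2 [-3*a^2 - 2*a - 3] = -6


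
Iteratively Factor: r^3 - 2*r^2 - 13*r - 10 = (r + 2)*(r^2 - 4*r - 5) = (r - 5)*(r + 2)*(r + 1)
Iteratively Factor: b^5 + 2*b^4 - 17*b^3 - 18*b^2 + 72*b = (b - 3)*(b^4 + 5*b^3 - 2*b^2 - 24*b) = (b - 3)*(b - 2)*(b^3 + 7*b^2 + 12*b) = (b - 3)*(b - 2)*(b + 3)*(b^2 + 4*b) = (b - 3)*(b - 2)*(b + 3)*(b + 4)*(b)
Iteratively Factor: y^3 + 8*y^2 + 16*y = (y)*(y^2 + 8*y + 16) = y*(y + 4)*(y + 4)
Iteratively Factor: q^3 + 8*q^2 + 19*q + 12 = (q + 4)*(q^2 + 4*q + 3) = (q + 1)*(q + 4)*(q + 3)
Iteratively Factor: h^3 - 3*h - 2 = (h + 1)*(h^2 - h - 2) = (h - 2)*(h + 1)*(h + 1)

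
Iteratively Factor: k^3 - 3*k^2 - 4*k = (k)*(k^2 - 3*k - 4) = k*(k - 4)*(k + 1)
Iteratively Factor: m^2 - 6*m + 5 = (m - 1)*(m - 5)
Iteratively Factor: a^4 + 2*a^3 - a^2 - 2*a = (a)*(a^3 + 2*a^2 - a - 2) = a*(a + 1)*(a^2 + a - 2) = a*(a - 1)*(a + 1)*(a + 2)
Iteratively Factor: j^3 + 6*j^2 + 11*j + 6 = (j + 3)*(j^2 + 3*j + 2) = (j + 2)*(j + 3)*(j + 1)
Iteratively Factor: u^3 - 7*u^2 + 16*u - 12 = (u - 2)*(u^2 - 5*u + 6) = (u - 3)*(u - 2)*(u - 2)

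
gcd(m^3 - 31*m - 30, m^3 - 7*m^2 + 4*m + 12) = m^2 - 5*m - 6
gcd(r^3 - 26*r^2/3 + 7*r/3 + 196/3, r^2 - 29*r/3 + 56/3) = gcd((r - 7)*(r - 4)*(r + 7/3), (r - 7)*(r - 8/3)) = r - 7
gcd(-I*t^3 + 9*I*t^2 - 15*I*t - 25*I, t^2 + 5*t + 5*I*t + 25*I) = 1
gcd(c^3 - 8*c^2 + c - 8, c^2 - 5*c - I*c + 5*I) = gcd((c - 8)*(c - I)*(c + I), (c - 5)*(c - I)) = c - I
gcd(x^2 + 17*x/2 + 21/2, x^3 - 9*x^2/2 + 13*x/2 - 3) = 1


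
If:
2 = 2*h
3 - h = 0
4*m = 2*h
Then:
No Solution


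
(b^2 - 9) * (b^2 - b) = b^4 - b^3 - 9*b^2 + 9*b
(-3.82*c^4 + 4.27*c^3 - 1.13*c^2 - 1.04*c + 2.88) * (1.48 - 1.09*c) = 4.1638*c^5 - 10.3079*c^4 + 7.5513*c^3 - 0.5388*c^2 - 4.6784*c + 4.2624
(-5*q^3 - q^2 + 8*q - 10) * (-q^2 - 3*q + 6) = 5*q^5 + 16*q^4 - 35*q^3 - 20*q^2 + 78*q - 60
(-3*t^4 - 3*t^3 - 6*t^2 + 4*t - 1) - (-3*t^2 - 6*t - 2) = -3*t^4 - 3*t^3 - 3*t^2 + 10*t + 1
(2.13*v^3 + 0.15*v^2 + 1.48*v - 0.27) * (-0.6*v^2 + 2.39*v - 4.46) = -1.278*v^5 + 5.0007*v^4 - 10.0293*v^3 + 3.0302*v^2 - 7.2461*v + 1.2042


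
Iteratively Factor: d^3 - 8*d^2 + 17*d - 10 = (d - 5)*(d^2 - 3*d + 2) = (d - 5)*(d - 1)*(d - 2)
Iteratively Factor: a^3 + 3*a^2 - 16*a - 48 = (a + 3)*(a^2 - 16) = (a - 4)*(a + 3)*(a + 4)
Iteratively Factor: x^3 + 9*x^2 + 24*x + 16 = (x + 4)*(x^2 + 5*x + 4) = (x + 1)*(x + 4)*(x + 4)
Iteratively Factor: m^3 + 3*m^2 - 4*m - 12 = (m - 2)*(m^2 + 5*m + 6) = (m - 2)*(m + 2)*(m + 3)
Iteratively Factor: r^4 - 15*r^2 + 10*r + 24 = (r - 3)*(r^3 + 3*r^2 - 6*r - 8) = (r - 3)*(r - 2)*(r^2 + 5*r + 4) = (r - 3)*(r - 2)*(r + 4)*(r + 1)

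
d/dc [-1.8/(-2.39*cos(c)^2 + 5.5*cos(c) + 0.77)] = (8.604*cos(c) - 9.9)*sin(c)/(-2.39*cos(c)^2 + 5.5*cos(c) + 0.77)^2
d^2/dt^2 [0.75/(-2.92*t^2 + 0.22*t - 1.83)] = (12.7896*t^2 - 0.9636*t - 0.75*(5.84*t - 0.22)*(11.68*t - 0.44) + 8.0154)/(2.92*t^2 - 0.22*t + 1.83)^3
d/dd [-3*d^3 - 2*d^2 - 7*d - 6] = -9*d^2 - 4*d - 7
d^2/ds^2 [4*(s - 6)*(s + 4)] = 8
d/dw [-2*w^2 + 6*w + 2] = 6 - 4*w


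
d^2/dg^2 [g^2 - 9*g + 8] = 2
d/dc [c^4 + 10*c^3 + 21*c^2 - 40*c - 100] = 4*c^3 + 30*c^2 + 42*c - 40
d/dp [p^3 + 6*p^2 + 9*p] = 3*p^2 + 12*p + 9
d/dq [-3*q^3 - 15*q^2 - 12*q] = -9*q^2 - 30*q - 12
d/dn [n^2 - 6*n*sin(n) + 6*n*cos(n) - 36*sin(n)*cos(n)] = -6*sqrt(2)*n*sin(n + pi/4) + 2*n - 36*cos(2*n) + 6*sqrt(2)*cos(n + pi/4)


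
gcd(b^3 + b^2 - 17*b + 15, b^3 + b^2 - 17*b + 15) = b^3 + b^2 - 17*b + 15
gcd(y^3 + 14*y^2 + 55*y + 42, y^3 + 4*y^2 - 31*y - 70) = y + 7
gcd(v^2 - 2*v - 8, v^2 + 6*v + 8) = v + 2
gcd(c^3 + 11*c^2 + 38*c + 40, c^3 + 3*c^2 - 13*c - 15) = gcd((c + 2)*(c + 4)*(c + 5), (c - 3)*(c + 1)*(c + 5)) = c + 5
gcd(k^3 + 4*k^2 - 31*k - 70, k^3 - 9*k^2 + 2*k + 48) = k + 2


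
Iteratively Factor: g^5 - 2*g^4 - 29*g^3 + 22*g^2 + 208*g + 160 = (g + 2)*(g^4 - 4*g^3 - 21*g^2 + 64*g + 80) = (g + 1)*(g + 2)*(g^3 - 5*g^2 - 16*g + 80) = (g - 4)*(g + 1)*(g + 2)*(g^2 - g - 20) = (g - 4)*(g + 1)*(g + 2)*(g + 4)*(g - 5)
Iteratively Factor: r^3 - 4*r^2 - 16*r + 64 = (r - 4)*(r^2 - 16) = (r - 4)^2*(r + 4)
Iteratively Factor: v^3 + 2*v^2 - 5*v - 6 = (v - 2)*(v^2 + 4*v + 3) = (v - 2)*(v + 1)*(v + 3)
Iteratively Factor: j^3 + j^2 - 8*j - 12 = (j - 3)*(j^2 + 4*j + 4) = (j - 3)*(j + 2)*(j + 2)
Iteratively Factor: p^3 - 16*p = (p - 4)*(p^2 + 4*p) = (p - 4)*(p + 4)*(p)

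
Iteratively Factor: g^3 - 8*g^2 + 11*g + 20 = (g + 1)*(g^2 - 9*g + 20) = (g - 4)*(g + 1)*(g - 5)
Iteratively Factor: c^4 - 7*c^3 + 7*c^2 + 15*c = (c - 5)*(c^3 - 2*c^2 - 3*c) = c*(c - 5)*(c^2 - 2*c - 3) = c*(c - 5)*(c - 3)*(c + 1)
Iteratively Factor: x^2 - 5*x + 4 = (x - 1)*(x - 4)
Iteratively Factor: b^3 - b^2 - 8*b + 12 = (b - 2)*(b^2 + b - 6) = (b - 2)^2*(b + 3)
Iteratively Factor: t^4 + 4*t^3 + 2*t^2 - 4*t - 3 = (t + 1)*(t^3 + 3*t^2 - t - 3) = (t - 1)*(t + 1)*(t^2 + 4*t + 3) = (t - 1)*(t + 1)*(t + 3)*(t + 1)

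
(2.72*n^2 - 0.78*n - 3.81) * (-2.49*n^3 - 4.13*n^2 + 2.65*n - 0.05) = -6.7728*n^5 - 9.2914*n^4 + 19.9163*n^3 + 13.5323*n^2 - 10.0575*n + 0.1905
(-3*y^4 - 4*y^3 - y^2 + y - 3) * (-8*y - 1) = 24*y^5 + 35*y^4 + 12*y^3 - 7*y^2 + 23*y + 3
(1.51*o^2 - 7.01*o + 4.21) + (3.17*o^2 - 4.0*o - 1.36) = 4.68*o^2 - 11.01*o + 2.85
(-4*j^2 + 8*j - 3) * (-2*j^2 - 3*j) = 8*j^4 - 4*j^3 - 18*j^2 + 9*j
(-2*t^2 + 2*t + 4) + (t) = -2*t^2 + 3*t + 4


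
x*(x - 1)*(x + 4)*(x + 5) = x^4 + 8*x^3 + 11*x^2 - 20*x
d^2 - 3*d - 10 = (d - 5)*(d + 2)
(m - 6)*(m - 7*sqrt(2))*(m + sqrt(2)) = m^3 - 6*sqrt(2)*m^2 - 6*m^2 - 14*m + 36*sqrt(2)*m + 84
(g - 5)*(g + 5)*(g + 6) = g^3 + 6*g^2 - 25*g - 150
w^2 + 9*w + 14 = (w + 2)*(w + 7)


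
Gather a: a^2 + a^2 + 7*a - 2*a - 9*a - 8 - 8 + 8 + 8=2*a^2 - 4*a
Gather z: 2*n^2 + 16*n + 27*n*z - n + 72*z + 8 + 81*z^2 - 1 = 2*n^2 + 15*n + 81*z^2 + z*(27*n + 72) + 7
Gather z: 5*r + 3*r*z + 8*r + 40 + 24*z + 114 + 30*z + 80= 13*r + z*(3*r + 54) + 234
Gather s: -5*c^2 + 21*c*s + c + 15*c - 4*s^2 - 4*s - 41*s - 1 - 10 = -5*c^2 + 16*c - 4*s^2 + s*(21*c - 45) - 11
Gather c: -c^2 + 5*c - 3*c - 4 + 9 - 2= -c^2 + 2*c + 3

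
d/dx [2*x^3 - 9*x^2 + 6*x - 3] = 6*x^2 - 18*x + 6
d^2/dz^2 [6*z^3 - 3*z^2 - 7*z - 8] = 36*z - 6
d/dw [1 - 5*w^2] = -10*w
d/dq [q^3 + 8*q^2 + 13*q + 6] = 3*q^2 + 16*q + 13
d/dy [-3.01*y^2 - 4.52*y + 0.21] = -6.02*y - 4.52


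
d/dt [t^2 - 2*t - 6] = 2*t - 2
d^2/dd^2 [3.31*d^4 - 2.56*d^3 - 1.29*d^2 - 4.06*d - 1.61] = 39.72*d^2 - 15.36*d - 2.58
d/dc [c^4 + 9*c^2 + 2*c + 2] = 4*c^3 + 18*c + 2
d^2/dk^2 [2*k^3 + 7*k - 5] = 12*k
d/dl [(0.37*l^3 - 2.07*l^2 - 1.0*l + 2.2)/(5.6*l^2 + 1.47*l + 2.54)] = (2.072*l^4 + 1.0878*l^3 + 5.3765*l^2 - 35.1556*l - 5.774)/(31.36*l^4 + 16.464*l^3 + 30.6089*l^2 + 7.4676*l + 6.4516)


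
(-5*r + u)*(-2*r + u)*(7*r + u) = 70*r^3 - 39*r^2*u + u^3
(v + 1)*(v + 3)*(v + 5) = v^3 + 9*v^2 + 23*v + 15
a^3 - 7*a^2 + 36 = (a - 6)*(a - 3)*(a + 2)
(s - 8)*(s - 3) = s^2 - 11*s + 24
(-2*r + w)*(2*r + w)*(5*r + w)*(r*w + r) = -20*r^4*w - 20*r^4 - 4*r^3*w^2 - 4*r^3*w + 5*r^2*w^3 + 5*r^2*w^2 + r*w^4 + r*w^3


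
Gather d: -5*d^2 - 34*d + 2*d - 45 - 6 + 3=-5*d^2 - 32*d - 48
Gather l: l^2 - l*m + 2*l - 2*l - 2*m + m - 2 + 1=l^2 - l*m - m - 1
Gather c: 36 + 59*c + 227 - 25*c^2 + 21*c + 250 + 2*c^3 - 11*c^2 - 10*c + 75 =2*c^3 - 36*c^2 + 70*c + 588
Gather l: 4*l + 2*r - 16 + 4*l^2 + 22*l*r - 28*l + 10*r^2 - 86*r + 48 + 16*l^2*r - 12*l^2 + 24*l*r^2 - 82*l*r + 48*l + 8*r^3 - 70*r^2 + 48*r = l^2*(16*r - 8) + l*(24*r^2 - 60*r + 24) + 8*r^3 - 60*r^2 - 36*r + 32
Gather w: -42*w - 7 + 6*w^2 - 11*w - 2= 6*w^2 - 53*w - 9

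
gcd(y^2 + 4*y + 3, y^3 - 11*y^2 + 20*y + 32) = y + 1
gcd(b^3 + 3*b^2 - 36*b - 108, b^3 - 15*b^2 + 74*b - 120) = b - 6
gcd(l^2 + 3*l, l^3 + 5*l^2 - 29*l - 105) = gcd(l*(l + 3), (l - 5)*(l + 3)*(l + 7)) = l + 3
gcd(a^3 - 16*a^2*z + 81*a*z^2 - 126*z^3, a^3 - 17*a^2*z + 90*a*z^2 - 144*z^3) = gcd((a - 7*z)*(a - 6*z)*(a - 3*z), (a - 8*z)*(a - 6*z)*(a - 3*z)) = a^2 - 9*a*z + 18*z^2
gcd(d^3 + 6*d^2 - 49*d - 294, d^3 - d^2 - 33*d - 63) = d - 7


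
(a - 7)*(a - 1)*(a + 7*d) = a^3 + 7*a^2*d - 8*a^2 - 56*a*d + 7*a + 49*d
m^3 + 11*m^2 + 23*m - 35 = (m - 1)*(m + 5)*(m + 7)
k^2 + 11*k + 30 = (k + 5)*(k + 6)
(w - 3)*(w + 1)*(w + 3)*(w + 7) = w^4 + 8*w^3 - 2*w^2 - 72*w - 63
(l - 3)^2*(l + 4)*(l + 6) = l^4 + 4*l^3 - 27*l^2 - 54*l + 216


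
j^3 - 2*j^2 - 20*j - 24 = (j - 6)*(j + 2)^2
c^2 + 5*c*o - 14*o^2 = (c - 2*o)*(c + 7*o)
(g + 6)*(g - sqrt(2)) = g^2 - sqrt(2)*g + 6*g - 6*sqrt(2)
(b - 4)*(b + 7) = b^2 + 3*b - 28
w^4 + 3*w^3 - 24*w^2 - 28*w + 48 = (w - 4)*(w - 1)*(w + 2)*(w + 6)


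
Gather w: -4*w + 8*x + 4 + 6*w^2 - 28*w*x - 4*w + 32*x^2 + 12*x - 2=6*w^2 + w*(-28*x - 8) + 32*x^2 + 20*x + 2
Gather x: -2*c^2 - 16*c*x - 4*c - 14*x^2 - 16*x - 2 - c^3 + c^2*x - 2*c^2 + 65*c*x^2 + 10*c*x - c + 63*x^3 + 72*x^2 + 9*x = -c^3 - 4*c^2 - 5*c + 63*x^3 + x^2*(65*c + 58) + x*(c^2 - 6*c - 7) - 2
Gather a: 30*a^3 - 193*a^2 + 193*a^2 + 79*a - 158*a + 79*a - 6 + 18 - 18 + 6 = 30*a^3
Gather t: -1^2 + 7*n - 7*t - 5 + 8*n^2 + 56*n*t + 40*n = 8*n^2 + 47*n + t*(56*n - 7) - 6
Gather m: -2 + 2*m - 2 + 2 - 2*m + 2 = 0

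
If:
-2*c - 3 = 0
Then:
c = -3/2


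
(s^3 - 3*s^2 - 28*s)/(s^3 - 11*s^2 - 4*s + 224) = s/(s - 8)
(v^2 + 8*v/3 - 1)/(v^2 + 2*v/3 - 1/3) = (v + 3)/(v + 1)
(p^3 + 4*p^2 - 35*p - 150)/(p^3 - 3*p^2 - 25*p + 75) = (p^2 - p - 30)/(p^2 - 8*p + 15)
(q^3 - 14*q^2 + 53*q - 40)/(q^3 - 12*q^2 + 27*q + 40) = (q - 1)/(q + 1)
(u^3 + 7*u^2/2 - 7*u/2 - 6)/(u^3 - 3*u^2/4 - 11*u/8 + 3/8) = 4*(u + 4)/(4*u - 1)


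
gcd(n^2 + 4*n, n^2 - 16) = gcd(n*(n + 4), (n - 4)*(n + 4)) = n + 4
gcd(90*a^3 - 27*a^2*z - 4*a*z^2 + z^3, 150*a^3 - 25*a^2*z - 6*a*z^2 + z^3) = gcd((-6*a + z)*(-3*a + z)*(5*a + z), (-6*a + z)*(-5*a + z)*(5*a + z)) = -30*a^2 - a*z + z^2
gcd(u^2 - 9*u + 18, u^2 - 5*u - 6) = u - 6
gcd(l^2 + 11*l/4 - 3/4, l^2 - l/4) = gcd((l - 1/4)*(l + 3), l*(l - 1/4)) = l - 1/4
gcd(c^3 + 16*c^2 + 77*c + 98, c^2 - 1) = 1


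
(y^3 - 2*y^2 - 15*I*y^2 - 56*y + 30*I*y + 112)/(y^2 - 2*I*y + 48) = (y^2 - y*(2 + 7*I) + 14*I)/(y + 6*I)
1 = 1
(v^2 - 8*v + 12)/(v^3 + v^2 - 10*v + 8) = (v - 6)/(v^2 + 3*v - 4)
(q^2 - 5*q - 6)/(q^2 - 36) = (q + 1)/(q + 6)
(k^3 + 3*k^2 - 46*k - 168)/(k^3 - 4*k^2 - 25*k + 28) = (k + 6)/(k - 1)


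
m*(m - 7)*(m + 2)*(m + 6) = m^4 + m^3 - 44*m^2 - 84*m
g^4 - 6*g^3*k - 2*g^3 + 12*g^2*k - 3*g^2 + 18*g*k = g*(g - 3)*(g + 1)*(g - 6*k)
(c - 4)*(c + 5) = c^2 + c - 20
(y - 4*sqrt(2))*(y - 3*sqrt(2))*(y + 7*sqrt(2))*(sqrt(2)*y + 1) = sqrt(2)*y^4 + y^3 - 74*sqrt(2)*y^2 + 262*y + 168*sqrt(2)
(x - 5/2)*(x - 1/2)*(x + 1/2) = x^3 - 5*x^2/2 - x/4 + 5/8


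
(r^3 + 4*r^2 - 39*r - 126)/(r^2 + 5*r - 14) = (r^2 - 3*r - 18)/(r - 2)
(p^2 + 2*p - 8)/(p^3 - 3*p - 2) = (p + 4)/(p^2 + 2*p + 1)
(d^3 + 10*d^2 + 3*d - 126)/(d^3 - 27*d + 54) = (d + 7)/(d - 3)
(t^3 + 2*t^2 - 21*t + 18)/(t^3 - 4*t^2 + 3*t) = (t + 6)/t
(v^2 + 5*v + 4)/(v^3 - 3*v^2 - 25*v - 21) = (v + 4)/(v^2 - 4*v - 21)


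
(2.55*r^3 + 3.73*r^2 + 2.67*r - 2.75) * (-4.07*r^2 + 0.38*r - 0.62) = -10.3785*r^5 - 14.2121*r^4 - 11.0305*r^3 + 9.8945*r^2 - 2.7004*r + 1.705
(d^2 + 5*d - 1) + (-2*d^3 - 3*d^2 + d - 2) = -2*d^3 - 2*d^2 + 6*d - 3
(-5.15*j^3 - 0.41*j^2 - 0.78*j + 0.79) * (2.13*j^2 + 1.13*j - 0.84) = -10.9695*j^5 - 6.6928*j^4 + 2.2013*j^3 + 1.1457*j^2 + 1.5479*j - 0.6636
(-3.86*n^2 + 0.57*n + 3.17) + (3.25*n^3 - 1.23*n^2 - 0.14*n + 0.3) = 3.25*n^3 - 5.09*n^2 + 0.43*n + 3.47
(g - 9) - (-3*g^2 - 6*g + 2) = 3*g^2 + 7*g - 11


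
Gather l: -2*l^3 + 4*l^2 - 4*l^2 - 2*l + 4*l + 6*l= -2*l^3 + 8*l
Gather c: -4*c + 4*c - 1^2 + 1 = 0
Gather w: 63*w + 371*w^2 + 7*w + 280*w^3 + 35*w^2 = 280*w^3 + 406*w^2 + 70*w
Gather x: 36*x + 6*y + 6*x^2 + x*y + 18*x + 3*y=6*x^2 + x*(y + 54) + 9*y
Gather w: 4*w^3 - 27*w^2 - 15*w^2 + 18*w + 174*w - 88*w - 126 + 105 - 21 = 4*w^3 - 42*w^2 + 104*w - 42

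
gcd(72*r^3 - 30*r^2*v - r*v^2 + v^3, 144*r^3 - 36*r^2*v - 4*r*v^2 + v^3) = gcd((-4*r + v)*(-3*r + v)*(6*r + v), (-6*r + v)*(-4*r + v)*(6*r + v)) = 24*r^2 - 2*r*v - v^2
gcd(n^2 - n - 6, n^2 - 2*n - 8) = n + 2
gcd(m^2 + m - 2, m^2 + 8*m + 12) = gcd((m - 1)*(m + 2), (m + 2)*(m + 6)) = m + 2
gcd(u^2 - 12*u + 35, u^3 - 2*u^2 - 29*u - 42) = u - 7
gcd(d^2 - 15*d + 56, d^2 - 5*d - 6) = 1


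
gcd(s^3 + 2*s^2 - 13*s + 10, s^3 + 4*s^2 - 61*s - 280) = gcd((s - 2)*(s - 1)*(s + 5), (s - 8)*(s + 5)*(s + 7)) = s + 5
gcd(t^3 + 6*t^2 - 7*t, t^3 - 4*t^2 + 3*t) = t^2 - t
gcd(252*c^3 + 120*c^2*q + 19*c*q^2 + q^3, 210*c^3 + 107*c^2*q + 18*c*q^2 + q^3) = 42*c^2 + 13*c*q + q^2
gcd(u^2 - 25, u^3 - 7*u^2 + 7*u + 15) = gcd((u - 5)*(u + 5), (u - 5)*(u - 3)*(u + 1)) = u - 5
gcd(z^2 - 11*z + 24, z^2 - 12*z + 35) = 1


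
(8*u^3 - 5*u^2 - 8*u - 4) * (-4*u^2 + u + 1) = -32*u^5 + 28*u^4 + 35*u^3 + 3*u^2 - 12*u - 4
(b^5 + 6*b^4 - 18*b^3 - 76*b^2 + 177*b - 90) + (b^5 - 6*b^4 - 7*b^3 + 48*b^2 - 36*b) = 2*b^5 - 25*b^3 - 28*b^2 + 141*b - 90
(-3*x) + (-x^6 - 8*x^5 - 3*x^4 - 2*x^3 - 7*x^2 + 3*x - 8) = -x^6 - 8*x^5 - 3*x^4 - 2*x^3 - 7*x^2 - 8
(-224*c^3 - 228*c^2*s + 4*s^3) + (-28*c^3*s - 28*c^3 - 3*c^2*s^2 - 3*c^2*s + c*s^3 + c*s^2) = -28*c^3*s - 252*c^3 - 3*c^2*s^2 - 231*c^2*s + c*s^3 + c*s^2 + 4*s^3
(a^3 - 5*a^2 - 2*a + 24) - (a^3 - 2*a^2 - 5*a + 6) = -3*a^2 + 3*a + 18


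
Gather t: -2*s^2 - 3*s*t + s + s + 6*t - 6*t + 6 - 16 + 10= -2*s^2 - 3*s*t + 2*s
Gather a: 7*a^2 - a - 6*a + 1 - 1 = 7*a^2 - 7*a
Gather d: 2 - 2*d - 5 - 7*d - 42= -9*d - 45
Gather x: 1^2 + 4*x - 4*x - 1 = 0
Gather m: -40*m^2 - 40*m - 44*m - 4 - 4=-40*m^2 - 84*m - 8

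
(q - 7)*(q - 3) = q^2 - 10*q + 21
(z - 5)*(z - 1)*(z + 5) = z^3 - z^2 - 25*z + 25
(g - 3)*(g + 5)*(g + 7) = g^3 + 9*g^2 - g - 105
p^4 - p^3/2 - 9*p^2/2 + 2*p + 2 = (p - 2)*(p - 1)*(p + 1/2)*(p + 2)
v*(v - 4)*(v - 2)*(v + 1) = v^4 - 5*v^3 + 2*v^2 + 8*v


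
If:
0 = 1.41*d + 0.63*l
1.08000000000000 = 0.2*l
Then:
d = -2.41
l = 5.40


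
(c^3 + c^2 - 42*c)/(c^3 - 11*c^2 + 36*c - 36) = c*(c + 7)/(c^2 - 5*c + 6)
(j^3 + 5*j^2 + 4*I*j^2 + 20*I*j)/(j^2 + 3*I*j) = (j^2 + j*(5 + 4*I) + 20*I)/(j + 3*I)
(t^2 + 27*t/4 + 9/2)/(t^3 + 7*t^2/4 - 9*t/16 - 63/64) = 16*(t + 6)/(16*t^2 + 16*t - 21)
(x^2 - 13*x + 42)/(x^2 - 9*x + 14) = (x - 6)/(x - 2)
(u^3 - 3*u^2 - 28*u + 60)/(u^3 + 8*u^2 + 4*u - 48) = (u^2 - u - 30)/(u^2 + 10*u + 24)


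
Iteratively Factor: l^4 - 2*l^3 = (l - 2)*(l^3) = l*(l - 2)*(l^2) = l^2*(l - 2)*(l)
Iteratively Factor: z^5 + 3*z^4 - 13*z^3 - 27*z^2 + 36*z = (z + 3)*(z^4 - 13*z^2 + 12*z) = (z + 3)*(z + 4)*(z^3 - 4*z^2 + 3*z) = (z - 1)*(z + 3)*(z + 4)*(z^2 - 3*z) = (z - 3)*(z - 1)*(z + 3)*(z + 4)*(z)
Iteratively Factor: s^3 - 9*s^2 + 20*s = (s)*(s^2 - 9*s + 20) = s*(s - 4)*(s - 5)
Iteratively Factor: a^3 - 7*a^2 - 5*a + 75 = (a + 3)*(a^2 - 10*a + 25) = (a - 5)*(a + 3)*(a - 5)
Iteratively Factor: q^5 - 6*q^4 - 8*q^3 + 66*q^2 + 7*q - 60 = (q - 4)*(q^4 - 2*q^3 - 16*q^2 + 2*q + 15) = (q - 4)*(q + 1)*(q^3 - 3*q^2 - 13*q + 15) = (q - 4)*(q + 1)*(q + 3)*(q^2 - 6*q + 5) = (q - 5)*(q - 4)*(q + 1)*(q + 3)*(q - 1)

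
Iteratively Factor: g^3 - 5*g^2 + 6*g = (g)*(g^2 - 5*g + 6) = g*(g - 3)*(g - 2)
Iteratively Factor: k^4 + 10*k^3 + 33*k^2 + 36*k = (k + 3)*(k^3 + 7*k^2 + 12*k) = k*(k + 3)*(k^2 + 7*k + 12) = k*(k + 3)^2*(k + 4)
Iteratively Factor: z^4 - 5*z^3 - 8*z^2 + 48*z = (z + 3)*(z^3 - 8*z^2 + 16*z) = z*(z + 3)*(z^2 - 8*z + 16) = z*(z - 4)*(z + 3)*(z - 4)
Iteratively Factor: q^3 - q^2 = (q - 1)*(q^2) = q*(q - 1)*(q)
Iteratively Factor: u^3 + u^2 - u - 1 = (u - 1)*(u^2 + 2*u + 1) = (u - 1)*(u + 1)*(u + 1)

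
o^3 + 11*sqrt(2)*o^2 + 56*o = o*(o + 4*sqrt(2))*(o + 7*sqrt(2))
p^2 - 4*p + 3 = (p - 3)*(p - 1)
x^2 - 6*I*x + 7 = (x - 7*I)*(x + I)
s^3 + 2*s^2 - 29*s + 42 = (s - 3)*(s - 2)*(s + 7)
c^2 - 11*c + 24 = (c - 8)*(c - 3)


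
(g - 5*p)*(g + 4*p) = g^2 - g*p - 20*p^2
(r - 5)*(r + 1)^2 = r^3 - 3*r^2 - 9*r - 5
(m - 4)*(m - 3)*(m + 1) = m^3 - 6*m^2 + 5*m + 12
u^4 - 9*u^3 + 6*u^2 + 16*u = u*(u - 8)*(u - 2)*(u + 1)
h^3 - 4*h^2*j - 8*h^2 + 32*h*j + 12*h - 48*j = (h - 6)*(h - 2)*(h - 4*j)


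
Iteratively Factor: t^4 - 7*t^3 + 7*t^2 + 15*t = (t)*(t^3 - 7*t^2 + 7*t + 15) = t*(t + 1)*(t^2 - 8*t + 15) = t*(t - 3)*(t + 1)*(t - 5)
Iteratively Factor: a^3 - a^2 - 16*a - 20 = (a + 2)*(a^2 - 3*a - 10) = (a - 5)*(a + 2)*(a + 2)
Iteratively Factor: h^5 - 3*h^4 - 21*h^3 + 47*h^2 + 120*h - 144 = (h - 4)*(h^4 + h^3 - 17*h^2 - 21*h + 36) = (h - 4)*(h + 3)*(h^3 - 2*h^2 - 11*h + 12) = (h - 4)*(h - 1)*(h + 3)*(h^2 - h - 12) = (h - 4)*(h - 1)*(h + 3)^2*(h - 4)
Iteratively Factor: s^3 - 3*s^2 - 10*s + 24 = (s + 3)*(s^2 - 6*s + 8) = (s - 2)*(s + 3)*(s - 4)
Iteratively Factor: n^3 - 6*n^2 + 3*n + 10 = (n - 2)*(n^2 - 4*n - 5) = (n - 5)*(n - 2)*(n + 1)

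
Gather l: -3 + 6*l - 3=6*l - 6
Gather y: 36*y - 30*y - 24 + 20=6*y - 4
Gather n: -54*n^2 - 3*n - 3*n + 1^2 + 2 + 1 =-54*n^2 - 6*n + 4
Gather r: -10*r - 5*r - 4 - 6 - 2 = -15*r - 12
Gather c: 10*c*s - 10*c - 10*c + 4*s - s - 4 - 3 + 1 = c*(10*s - 20) + 3*s - 6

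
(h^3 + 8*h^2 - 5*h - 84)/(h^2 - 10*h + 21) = (h^2 + 11*h + 28)/(h - 7)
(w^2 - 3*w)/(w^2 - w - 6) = w/(w + 2)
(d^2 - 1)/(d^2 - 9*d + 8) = (d + 1)/(d - 8)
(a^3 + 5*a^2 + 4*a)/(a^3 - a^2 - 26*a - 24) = a/(a - 6)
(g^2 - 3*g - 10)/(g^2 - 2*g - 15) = (g + 2)/(g + 3)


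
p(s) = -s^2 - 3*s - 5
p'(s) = -2*s - 3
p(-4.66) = -12.74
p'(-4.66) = 6.32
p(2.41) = -18.04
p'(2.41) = -7.82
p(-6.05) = -23.45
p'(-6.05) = 9.10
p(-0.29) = -4.21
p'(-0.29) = -2.42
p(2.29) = -17.11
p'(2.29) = -7.58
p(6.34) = -64.22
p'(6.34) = -15.68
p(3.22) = -25.03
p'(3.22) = -9.44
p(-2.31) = -3.41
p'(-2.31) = 1.62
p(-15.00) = -185.00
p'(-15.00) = 27.00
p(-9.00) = -59.00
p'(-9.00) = 15.00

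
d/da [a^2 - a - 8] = 2*a - 1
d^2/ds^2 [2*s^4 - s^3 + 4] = 6*s*(4*s - 1)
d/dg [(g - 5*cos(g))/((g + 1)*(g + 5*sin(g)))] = (-5*sqrt(2)*g^2*cos(g + pi/4) - g^2 + 5*sqrt(2)*g*sin(g + pi/4) + 25*g + 25*sin(2*g)/2 + 5*sqrt(2)*sin(g + pi/4) + 25)/((g + 1)^2*(g + 5*sin(g))^2)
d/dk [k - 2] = 1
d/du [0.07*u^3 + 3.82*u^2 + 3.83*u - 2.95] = 0.21*u^2 + 7.64*u + 3.83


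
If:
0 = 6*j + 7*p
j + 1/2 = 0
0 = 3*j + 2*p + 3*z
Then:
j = -1/2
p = 3/7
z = 3/14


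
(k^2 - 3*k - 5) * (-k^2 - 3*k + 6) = -k^4 + 20*k^2 - 3*k - 30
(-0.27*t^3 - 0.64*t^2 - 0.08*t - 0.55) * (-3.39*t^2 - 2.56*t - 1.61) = 0.9153*t^5 + 2.8608*t^4 + 2.3443*t^3 + 3.0997*t^2 + 1.5368*t + 0.8855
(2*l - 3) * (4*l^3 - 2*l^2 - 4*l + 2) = 8*l^4 - 16*l^3 - 2*l^2 + 16*l - 6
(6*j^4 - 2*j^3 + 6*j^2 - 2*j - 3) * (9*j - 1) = 54*j^5 - 24*j^4 + 56*j^3 - 24*j^2 - 25*j + 3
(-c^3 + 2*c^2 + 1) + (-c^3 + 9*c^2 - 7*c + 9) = -2*c^3 + 11*c^2 - 7*c + 10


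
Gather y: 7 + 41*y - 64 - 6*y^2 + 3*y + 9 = -6*y^2 + 44*y - 48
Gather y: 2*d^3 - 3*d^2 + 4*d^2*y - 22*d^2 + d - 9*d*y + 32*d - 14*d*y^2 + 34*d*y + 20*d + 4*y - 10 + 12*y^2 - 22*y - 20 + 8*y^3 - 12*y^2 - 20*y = 2*d^3 - 25*d^2 - 14*d*y^2 + 53*d + 8*y^3 + y*(4*d^2 + 25*d - 38) - 30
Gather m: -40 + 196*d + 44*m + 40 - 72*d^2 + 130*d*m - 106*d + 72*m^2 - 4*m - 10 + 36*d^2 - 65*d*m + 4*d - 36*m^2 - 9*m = -36*d^2 + 94*d + 36*m^2 + m*(65*d + 31) - 10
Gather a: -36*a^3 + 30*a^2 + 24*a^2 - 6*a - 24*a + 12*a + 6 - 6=-36*a^3 + 54*a^2 - 18*a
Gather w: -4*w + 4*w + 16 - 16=0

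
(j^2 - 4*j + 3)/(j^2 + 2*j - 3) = (j - 3)/(j + 3)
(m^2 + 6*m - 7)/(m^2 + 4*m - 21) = (m - 1)/(m - 3)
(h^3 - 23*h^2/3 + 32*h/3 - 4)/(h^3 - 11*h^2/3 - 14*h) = (3*h^2 - 5*h + 2)/(h*(3*h + 7))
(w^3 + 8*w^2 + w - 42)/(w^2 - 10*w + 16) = (w^2 + 10*w + 21)/(w - 8)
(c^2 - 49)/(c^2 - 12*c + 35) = (c + 7)/(c - 5)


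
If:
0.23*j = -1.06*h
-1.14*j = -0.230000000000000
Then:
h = -0.04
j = 0.20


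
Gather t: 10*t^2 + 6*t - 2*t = 10*t^2 + 4*t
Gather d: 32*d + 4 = 32*d + 4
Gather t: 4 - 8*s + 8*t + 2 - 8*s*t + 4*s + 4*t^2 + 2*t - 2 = -4*s + 4*t^2 + t*(10 - 8*s) + 4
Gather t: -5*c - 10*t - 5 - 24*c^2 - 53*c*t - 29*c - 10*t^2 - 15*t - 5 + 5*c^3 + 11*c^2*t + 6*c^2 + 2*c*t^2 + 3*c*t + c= 5*c^3 - 18*c^2 - 33*c + t^2*(2*c - 10) + t*(11*c^2 - 50*c - 25) - 10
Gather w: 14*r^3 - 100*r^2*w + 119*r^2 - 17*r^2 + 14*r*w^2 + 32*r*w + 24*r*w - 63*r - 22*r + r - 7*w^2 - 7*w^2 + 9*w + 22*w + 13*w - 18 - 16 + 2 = 14*r^3 + 102*r^2 - 84*r + w^2*(14*r - 14) + w*(-100*r^2 + 56*r + 44) - 32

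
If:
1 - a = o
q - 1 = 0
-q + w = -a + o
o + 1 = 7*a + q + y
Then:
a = 1/8 - y/8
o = y/8 + 7/8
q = 1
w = y/4 + 7/4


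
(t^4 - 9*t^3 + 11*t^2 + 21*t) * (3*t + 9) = 3*t^5 - 18*t^4 - 48*t^3 + 162*t^2 + 189*t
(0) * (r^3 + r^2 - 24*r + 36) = 0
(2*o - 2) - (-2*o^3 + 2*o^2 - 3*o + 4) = 2*o^3 - 2*o^2 + 5*o - 6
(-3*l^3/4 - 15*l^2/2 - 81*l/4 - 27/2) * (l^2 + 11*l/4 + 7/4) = -3*l^5/4 - 153*l^4/16 - 675*l^3/16 - 1317*l^2/16 - 1161*l/16 - 189/8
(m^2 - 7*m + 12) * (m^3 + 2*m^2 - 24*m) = m^5 - 5*m^4 - 26*m^3 + 192*m^2 - 288*m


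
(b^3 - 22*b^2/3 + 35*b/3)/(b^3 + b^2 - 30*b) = (b - 7/3)/(b + 6)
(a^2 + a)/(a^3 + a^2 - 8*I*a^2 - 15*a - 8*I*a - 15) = a/(a^2 - 8*I*a - 15)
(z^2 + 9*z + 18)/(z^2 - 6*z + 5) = (z^2 + 9*z + 18)/(z^2 - 6*z + 5)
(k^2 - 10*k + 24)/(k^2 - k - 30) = (k - 4)/(k + 5)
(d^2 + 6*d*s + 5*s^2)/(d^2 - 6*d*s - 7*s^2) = (-d - 5*s)/(-d + 7*s)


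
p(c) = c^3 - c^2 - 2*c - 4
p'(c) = 3*c^2 - 2*c - 2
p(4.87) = 78.04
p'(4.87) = 59.41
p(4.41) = 53.50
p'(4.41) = 47.52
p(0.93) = -5.92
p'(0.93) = -1.27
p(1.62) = -5.61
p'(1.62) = 2.63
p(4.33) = 49.77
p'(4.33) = 45.59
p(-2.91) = -31.29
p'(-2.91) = 29.22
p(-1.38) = -5.77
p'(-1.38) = 6.47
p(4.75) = 71.11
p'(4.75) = 56.19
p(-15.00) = -3574.00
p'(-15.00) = 703.00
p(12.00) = 1556.00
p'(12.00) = 406.00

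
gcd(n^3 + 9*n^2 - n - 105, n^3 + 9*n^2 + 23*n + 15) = n + 5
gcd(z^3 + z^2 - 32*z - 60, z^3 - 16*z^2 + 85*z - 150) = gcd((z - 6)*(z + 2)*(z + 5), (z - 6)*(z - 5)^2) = z - 6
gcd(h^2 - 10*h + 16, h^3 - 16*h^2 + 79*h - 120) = h - 8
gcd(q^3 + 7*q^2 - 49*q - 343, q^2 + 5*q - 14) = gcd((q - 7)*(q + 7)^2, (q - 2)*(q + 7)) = q + 7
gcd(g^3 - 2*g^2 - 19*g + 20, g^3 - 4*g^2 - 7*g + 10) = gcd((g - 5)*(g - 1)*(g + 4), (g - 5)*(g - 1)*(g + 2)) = g^2 - 6*g + 5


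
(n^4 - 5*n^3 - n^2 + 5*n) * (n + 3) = n^5 - 2*n^4 - 16*n^3 + 2*n^2 + 15*n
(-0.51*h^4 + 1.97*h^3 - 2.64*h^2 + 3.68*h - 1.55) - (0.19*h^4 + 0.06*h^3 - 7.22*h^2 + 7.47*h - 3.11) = -0.7*h^4 + 1.91*h^3 + 4.58*h^2 - 3.79*h + 1.56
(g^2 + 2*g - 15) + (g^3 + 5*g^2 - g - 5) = g^3 + 6*g^2 + g - 20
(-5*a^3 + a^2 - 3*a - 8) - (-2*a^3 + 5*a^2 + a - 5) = -3*a^3 - 4*a^2 - 4*a - 3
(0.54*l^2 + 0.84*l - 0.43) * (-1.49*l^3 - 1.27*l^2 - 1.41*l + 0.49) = -0.8046*l^5 - 1.9374*l^4 - 1.1875*l^3 - 0.3737*l^2 + 1.0179*l - 0.2107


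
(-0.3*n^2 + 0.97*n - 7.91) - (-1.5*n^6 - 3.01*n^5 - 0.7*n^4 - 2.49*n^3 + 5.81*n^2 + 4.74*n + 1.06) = 1.5*n^6 + 3.01*n^5 + 0.7*n^4 + 2.49*n^3 - 6.11*n^2 - 3.77*n - 8.97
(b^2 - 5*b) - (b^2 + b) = -6*b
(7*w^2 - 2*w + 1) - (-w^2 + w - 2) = 8*w^2 - 3*w + 3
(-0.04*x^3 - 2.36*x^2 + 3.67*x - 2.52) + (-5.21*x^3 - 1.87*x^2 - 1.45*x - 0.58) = -5.25*x^3 - 4.23*x^2 + 2.22*x - 3.1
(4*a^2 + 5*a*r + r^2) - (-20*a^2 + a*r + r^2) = 24*a^2 + 4*a*r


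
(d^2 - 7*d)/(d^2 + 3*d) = (d - 7)/(d + 3)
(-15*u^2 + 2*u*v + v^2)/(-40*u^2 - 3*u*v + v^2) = (3*u - v)/(8*u - v)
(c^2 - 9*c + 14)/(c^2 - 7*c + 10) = (c - 7)/(c - 5)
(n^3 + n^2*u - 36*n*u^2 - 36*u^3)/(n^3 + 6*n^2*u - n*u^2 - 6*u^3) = (-n + 6*u)/(-n + u)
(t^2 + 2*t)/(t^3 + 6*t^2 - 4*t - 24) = t/(t^2 + 4*t - 12)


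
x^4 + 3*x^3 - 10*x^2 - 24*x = x*(x - 3)*(x + 2)*(x + 4)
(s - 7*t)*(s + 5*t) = s^2 - 2*s*t - 35*t^2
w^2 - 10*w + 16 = (w - 8)*(w - 2)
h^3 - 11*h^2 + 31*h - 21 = (h - 7)*(h - 3)*(h - 1)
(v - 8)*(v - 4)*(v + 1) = v^3 - 11*v^2 + 20*v + 32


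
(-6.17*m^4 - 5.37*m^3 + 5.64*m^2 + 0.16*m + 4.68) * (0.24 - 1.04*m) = 6.4168*m^5 + 4.104*m^4 - 7.1544*m^3 + 1.1872*m^2 - 4.8288*m + 1.1232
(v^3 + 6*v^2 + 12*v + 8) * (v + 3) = v^4 + 9*v^3 + 30*v^2 + 44*v + 24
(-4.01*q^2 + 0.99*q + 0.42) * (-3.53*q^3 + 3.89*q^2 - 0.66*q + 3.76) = 14.1553*q^5 - 19.0936*q^4 + 5.0151*q^3 - 14.0972*q^2 + 3.4452*q + 1.5792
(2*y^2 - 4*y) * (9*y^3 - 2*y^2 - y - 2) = 18*y^5 - 40*y^4 + 6*y^3 + 8*y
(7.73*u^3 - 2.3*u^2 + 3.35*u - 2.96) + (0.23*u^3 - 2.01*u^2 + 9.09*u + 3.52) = 7.96*u^3 - 4.31*u^2 + 12.44*u + 0.56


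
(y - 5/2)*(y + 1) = y^2 - 3*y/2 - 5/2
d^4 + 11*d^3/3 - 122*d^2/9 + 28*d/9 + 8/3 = (d - 2)*(d - 2/3)*(d + 1/3)*(d + 6)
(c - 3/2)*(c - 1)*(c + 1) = c^3 - 3*c^2/2 - c + 3/2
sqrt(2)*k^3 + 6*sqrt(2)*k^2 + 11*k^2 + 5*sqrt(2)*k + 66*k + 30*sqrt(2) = (k + 6)*(k + 5*sqrt(2))*(sqrt(2)*k + 1)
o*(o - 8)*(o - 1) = o^3 - 9*o^2 + 8*o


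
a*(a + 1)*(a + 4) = a^3 + 5*a^2 + 4*a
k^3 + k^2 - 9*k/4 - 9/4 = (k - 3/2)*(k + 1)*(k + 3/2)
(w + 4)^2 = w^2 + 8*w + 16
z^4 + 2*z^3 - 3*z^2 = z^2*(z - 1)*(z + 3)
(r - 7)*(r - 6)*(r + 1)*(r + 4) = r^4 - 8*r^3 - 19*r^2 + 158*r + 168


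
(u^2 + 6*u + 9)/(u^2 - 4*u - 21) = (u + 3)/(u - 7)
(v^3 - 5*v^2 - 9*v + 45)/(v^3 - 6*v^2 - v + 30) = (v + 3)/(v + 2)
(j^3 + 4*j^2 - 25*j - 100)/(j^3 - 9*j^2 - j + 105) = (j^2 + 9*j + 20)/(j^2 - 4*j - 21)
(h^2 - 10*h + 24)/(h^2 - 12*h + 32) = (h - 6)/(h - 8)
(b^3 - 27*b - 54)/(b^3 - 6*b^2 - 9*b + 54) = (b + 3)/(b - 3)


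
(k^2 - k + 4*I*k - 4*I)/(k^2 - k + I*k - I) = (k + 4*I)/(k + I)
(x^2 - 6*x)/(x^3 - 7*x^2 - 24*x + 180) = x/(x^2 - x - 30)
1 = 1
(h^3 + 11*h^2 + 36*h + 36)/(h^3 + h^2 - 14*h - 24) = (h + 6)/(h - 4)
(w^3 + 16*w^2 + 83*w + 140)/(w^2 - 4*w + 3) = (w^3 + 16*w^2 + 83*w + 140)/(w^2 - 4*w + 3)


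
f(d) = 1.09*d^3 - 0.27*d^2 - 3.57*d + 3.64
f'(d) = 3.27*d^2 - 0.54*d - 3.57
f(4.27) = 68.33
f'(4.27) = 53.75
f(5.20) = 131.04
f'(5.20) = 82.04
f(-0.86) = 5.82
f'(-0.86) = -0.69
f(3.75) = 43.94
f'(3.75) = 40.39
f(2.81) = 15.66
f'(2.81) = 20.73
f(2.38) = 8.31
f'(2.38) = 13.67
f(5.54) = 160.91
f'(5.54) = 93.80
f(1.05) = 0.86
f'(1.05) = -0.53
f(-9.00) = -780.71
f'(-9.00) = 266.16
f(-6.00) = -220.10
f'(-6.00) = 117.39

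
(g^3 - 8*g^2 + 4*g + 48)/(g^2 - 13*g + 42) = (g^2 - 2*g - 8)/(g - 7)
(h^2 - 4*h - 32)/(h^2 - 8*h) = (h + 4)/h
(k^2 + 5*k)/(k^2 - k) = (k + 5)/(k - 1)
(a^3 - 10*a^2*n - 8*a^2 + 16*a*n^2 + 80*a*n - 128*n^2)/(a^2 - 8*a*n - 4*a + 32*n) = (a^2 - 2*a*n - 8*a + 16*n)/(a - 4)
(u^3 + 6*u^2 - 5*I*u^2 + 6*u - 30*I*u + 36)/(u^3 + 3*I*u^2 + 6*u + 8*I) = (u^2 + 6*u*(1 - I) - 36*I)/(u^2 + 2*I*u + 8)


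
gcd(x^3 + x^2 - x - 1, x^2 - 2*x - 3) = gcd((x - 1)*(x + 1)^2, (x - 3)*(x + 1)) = x + 1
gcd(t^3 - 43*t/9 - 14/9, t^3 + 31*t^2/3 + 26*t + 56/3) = t + 2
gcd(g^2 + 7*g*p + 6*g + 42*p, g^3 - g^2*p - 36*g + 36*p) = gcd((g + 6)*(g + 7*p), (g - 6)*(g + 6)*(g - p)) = g + 6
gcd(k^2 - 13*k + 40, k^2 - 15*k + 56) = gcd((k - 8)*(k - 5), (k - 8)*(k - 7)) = k - 8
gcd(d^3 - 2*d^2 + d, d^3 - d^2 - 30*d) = d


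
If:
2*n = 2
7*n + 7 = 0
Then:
No Solution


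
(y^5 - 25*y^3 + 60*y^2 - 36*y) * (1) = y^5 - 25*y^3 + 60*y^2 - 36*y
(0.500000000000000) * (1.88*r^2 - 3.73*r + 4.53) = 0.94*r^2 - 1.865*r + 2.265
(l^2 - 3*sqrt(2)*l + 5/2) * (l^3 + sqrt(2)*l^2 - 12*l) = l^5 - 2*sqrt(2)*l^4 - 31*l^3/2 + 77*sqrt(2)*l^2/2 - 30*l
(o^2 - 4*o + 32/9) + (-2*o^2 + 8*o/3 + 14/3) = -o^2 - 4*o/3 + 74/9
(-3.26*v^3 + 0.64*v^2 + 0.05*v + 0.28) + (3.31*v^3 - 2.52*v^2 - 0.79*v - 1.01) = 0.0500000000000003*v^3 - 1.88*v^2 - 0.74*v - 0.73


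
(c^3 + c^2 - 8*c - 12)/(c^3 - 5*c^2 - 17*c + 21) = (c^3 + c^2 - 8*c - 12)/(c^3 - 5*c^2 - 17*c + 21)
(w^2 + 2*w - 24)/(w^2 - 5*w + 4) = (w + 6)/(w - 1)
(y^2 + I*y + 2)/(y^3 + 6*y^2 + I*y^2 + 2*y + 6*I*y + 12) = 1/(y + 6)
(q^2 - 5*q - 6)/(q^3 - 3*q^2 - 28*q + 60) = (q + 1)/(q^2 + 3*q - 10)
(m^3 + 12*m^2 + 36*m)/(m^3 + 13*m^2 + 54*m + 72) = m*(m + 6)/(m^2 + 7*m + 12)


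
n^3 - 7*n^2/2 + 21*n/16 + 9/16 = (n - 3)*(n - 3/4)*(n + 1/4)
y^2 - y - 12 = (y - 4)*(y + 3)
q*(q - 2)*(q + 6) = q^3 + 4*q^2 - 12*q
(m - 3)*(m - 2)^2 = m^3 - 7*m^2 + 16*m - 12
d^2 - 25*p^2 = (d - 5*p)*(d + 5*p)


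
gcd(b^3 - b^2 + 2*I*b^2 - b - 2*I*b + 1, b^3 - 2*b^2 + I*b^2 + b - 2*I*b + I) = b^2 + b*(-1 + I) - I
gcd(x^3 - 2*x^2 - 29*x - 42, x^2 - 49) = x - 7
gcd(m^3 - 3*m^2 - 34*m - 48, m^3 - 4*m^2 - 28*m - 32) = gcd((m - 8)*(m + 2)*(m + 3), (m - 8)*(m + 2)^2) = m^2 - 6*m - 16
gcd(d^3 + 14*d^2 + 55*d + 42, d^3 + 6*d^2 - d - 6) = d^2 + 7*d + 6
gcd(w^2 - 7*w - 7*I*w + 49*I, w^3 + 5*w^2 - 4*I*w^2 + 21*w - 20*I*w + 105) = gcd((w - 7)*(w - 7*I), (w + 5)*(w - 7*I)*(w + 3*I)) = w - 7*I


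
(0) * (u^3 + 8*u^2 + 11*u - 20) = 0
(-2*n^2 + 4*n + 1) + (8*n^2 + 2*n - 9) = 6*n^2 + 6*n - 8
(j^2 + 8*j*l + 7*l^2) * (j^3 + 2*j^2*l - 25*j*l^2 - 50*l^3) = j^5 + 10*j^4*l - 2*j^3*l^2 - 236*j^2*l^3 - 575*j*l^4 - 350*l^5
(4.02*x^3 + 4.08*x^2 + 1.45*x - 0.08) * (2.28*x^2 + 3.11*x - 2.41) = 9.1656*x^5 + 21.8046*x^4 + 6.3066*x^3 - 5.5057*x^2 - 3.7433*x + 0.1928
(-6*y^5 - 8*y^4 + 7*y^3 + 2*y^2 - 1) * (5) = -30*y^5 - 40*y^4 + 35*y^3 + 10*y^2 - 5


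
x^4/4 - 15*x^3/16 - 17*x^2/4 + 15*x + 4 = (x/4 + 1)*(x - 4)^2*(x + 1/4)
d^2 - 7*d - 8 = (d - 8)*(d + 1)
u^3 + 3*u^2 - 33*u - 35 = (u - 5)*(u + 1)*(u + 7)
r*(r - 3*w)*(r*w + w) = r^3*w - 3*r^2*w^2 + r^2*w - 3*r*w^2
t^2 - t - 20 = (t - 5)*(t + 4)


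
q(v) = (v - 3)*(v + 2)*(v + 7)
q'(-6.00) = 23.00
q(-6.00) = 36.00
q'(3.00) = 50.00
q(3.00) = 0.00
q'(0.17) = -10.87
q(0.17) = -44.03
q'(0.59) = -4.88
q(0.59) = -47.38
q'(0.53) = -5.80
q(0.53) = -47.06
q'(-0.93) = -21.57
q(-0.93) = -25.52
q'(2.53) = 36.56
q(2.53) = -20.29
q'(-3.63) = -17.03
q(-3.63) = 36.42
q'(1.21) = 5.91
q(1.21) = -47.17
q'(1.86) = 19.70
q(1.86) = -38.99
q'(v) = (v - 3)*(v + 2) + (v - 3)*(v + 7) + (v + 2)*(v + 7) = 3*v^2 + 12*v - 13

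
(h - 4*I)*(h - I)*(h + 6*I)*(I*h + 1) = I*h^4 + 27*I*h^2 + 50*h - 24*I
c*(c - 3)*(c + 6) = c^3 + 3*c^2 - 18*c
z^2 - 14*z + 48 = (z - 8)*(z - 6)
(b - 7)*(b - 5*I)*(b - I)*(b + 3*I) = b^4 - 7*b^3 - 3*I*b^3 + 13*b^2 + 21*I*b^2 - 91*b - 15*I*b + 105*I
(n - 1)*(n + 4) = n^2 + 3*n - 4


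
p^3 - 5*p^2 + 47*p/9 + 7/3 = (p - 3)*(p - 7/3)*(p + 1/3)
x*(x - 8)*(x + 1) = x^3 - 7*x^2 - 8*x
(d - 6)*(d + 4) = d^2 - 2*d - 24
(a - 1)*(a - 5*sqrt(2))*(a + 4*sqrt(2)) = a^3 - sqrt(2)*a^2 - a^2 - 40*a + sqrt(2)*a + 40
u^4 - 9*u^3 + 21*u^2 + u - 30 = (u - 5)*(u - 3)*(u - 2)*(u + 1)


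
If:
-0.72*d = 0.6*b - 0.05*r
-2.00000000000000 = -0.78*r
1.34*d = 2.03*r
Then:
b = -4.45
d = 3.88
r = 2.56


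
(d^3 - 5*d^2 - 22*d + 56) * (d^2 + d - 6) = d^5 - 4*d^4 - 33*d^3 + 64*d^2 + 188*d - 336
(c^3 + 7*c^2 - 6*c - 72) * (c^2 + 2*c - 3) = c^5 + 9*c^4 + 5*c^3 - 105*c^2 - 126*c + 216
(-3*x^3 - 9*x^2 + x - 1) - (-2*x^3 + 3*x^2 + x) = -x^3 - 12*x^2 - 1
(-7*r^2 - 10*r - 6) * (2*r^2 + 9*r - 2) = -14*r^4 - 83*r^3 - 88*r^2 - 34*r + 12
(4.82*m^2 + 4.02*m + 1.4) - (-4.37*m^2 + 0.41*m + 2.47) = 9.19*m^2 + 3.61*m - 1.07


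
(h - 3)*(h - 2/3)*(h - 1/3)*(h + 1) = h^4 - 3*h^3 - 7*h^2/9 + 23*h/9 - 2/3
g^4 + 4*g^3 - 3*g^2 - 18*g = g*(g - 2)*(g + 3)^2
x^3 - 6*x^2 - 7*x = x*(x - 7)*(x + 1)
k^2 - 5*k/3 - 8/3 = (k - 8/3)*(k + 1)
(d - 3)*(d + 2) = d^2 - d - 6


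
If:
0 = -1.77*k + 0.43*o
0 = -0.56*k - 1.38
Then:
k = -2.46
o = -10.14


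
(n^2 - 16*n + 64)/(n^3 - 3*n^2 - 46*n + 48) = (n - 8)/(n^2 + 5*n - 6)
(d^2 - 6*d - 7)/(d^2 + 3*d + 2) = (d - 7)/(d + 2)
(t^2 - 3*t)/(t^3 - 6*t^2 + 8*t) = (t - 3)/(t^2 - 6*t + 8)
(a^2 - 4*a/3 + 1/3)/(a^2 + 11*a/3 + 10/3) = (3*a^2 - 4*a + 1)/(3*a^2 + 11*a + 10)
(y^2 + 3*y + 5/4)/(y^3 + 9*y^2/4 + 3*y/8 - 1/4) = 2*(2*y + 5)/(4*y^2 + 7*y - 2)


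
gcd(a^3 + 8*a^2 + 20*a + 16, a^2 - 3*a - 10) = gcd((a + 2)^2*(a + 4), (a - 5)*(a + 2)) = a + 2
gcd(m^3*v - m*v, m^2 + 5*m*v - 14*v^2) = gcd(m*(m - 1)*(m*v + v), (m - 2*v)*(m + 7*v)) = 1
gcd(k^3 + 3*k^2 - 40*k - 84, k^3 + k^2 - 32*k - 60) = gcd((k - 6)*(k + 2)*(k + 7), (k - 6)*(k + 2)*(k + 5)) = k^2 - 4*k - 12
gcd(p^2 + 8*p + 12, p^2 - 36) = p + 6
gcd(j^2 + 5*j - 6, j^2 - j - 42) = j + 6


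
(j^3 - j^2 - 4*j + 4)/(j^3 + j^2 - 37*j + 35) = (j^2 - 4)/(j^2 + 2*j - 35)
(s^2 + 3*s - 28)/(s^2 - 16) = (s + 7)/(s + 4)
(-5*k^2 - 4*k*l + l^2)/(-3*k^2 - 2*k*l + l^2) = (5*k - l)/(3*k - l)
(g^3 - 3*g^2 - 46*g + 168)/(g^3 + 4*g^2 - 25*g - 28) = (g - 6)/(g + 1)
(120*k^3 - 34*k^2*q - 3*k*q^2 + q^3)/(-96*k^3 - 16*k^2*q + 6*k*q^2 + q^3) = (-5*k + q)/(4*k + q)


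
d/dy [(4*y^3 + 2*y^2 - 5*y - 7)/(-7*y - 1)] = 2*(-28*y^3 - 13*y^2 - 2*y - 22)/(49*y^2 + 14*y + 1)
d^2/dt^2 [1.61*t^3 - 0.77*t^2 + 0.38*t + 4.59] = 9.66*t - 1.54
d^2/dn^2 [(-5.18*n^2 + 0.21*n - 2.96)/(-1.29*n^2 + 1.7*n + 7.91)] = (22.020558*n^3 + 346.691628*n^2 - 51.804594*n + 731.369144)/(2.146689*n^6 - 8.48691*n^5 - 28.304793*n^4 + 99.16678*n^3 + 173.558847*n^2 - 319.09731*n - 494.913671)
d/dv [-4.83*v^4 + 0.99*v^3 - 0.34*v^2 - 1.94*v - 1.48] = -19.32*v^3 + 2.97*v^2 - 0.68*v - 1.94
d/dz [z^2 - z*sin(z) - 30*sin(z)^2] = -z*cos(z) + 2*z - sin(z) - 30*sin(2*z)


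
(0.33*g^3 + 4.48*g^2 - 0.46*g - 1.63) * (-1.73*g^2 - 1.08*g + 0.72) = -0.5709*g^5 - 8.1068*g^4 - 3.805*g^3 + 6.5423*g^2 + 1.4292*g - 1.1736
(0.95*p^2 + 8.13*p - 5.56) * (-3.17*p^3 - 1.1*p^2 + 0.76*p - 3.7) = -3.0115*p^5 - 26.8171*p^4 + 9.4042*p^3 + 8.7798*p^2 - 34.3066*p + 20.572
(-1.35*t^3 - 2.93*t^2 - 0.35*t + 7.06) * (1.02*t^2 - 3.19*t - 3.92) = -1.377*t^5 + 1.3179*t^4 + 14.2817*t^3 + 19.8033*t^2 - 21.1494*t - 27.6752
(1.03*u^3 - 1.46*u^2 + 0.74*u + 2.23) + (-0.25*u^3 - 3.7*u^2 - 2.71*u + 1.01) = 0.78*u^3 - 5.16*u^2 - 1.97*u + 3.24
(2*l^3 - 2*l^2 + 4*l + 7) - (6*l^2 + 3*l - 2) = 2*l^3 - 8*l^2 + l + 9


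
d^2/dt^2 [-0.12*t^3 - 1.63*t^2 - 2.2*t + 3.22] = -0.72*t - 3.26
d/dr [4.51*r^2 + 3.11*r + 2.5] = 9.02*r + 3.11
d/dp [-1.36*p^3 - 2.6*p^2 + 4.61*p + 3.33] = -4.08*p^2 - 5.2*p + 4.61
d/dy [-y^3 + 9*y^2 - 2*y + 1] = -3*y^2 + 18*y - 2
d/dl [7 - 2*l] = -2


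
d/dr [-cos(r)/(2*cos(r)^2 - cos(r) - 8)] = 2*(sin(r)^2 - 5)*sin(r)/(cos(r) - cos(2*r) + 7)^2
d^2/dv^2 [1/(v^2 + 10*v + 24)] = 2*(-v^2 - 10*v + 4*(v + 5)^2 - 24)/(v^2 + 10*v + 24)^3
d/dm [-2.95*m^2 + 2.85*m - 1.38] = 2.85 - 5.9*m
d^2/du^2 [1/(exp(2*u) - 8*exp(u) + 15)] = 4*((2 - exp(u))*(exp(2*u) - 8*exp(u) + 15) + 2*(exp(u) - 4)^2*exp(u))*exp(u)/(exp(2*u) - 8*exp(u) + 15)^3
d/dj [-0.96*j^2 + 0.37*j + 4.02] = 0.37 - 1.92*j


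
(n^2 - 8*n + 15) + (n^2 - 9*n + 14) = 2*n^2 - 17*n + 29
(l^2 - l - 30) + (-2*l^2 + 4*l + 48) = -l^2 + 3*l + 18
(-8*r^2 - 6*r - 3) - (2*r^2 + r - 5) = -10*r^2 - 7*r + 2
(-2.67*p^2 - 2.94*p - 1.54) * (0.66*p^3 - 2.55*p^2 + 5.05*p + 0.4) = -1.7622*p^5 + 4.8681*p^4 - 7.0029*p^3 - 11.988*p^2 - 8.953*p - 0.616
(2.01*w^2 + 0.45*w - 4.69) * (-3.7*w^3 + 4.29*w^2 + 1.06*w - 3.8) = -7.437*w^5 + 6.9579*w^4 + 21.4141*w^3 - 27.2811*w^2 - 6.6814*w + 17.822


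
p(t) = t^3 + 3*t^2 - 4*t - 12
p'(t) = 3*t^2 + 6*t - 4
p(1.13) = -11.25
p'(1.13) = 6.61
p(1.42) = -8.77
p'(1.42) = 10.57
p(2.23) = 5.09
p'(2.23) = 24.30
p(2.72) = 19.44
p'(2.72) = 34.52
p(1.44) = -8.55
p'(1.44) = 10.86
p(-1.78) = -1.01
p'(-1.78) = -5.17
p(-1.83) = -0.76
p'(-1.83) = -4.93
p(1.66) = -5.80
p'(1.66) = 14.23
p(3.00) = 30.00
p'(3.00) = 41.00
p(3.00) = 30.00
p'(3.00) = 41.00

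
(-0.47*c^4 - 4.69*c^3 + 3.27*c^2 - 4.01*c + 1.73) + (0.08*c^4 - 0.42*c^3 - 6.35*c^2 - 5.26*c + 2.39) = -0.39*c^4 - 5.11*c^3 - 3.08*c^2 - 9.27*c + 4.12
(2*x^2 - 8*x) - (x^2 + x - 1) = x^2 - 9*x + 1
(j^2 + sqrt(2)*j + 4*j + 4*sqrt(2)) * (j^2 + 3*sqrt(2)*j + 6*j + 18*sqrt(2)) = j^4 + 4*sqrt(2)*j^3 + 10*j^3 + 30*j^2 + 40*sqrt(2)*j^2 + 60*j + 96*sqrt(2)*j + 144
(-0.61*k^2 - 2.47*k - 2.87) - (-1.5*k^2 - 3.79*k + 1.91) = 0.89*k^2 + 1.32*k - 4.78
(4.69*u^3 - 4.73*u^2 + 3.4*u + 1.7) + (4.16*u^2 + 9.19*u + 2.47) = 4.69*u^3 - 0.57*u^2 + 12.59*u + 4.17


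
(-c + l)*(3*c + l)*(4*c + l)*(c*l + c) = -12*c^4*l - 12*c^4 + 5*c^3*l^2 + 5*c^3*l + 6*c^2*l^3 + 6*c^2*l^2 + c*l^4 + c*l^3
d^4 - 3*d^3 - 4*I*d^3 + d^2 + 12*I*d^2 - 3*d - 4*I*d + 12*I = (d - 3)*(d - 4*I)*(d - I)*(d + I)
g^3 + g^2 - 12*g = g*(g - 3)*(g + 4)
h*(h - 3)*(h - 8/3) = h^3 - 17*h^2/3 + 8*h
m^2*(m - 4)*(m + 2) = m^4 - 2*m^3 - 8*m^2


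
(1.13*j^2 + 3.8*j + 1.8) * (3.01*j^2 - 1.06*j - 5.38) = 3.4013*j^4 + 10.2402*j^3 - 4.6894*j^2 - 22.352*j - 9.684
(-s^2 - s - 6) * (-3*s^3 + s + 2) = 3*s^5 + 3*s^4 + 17*s^3 - 3*s^2 - 8*s - 12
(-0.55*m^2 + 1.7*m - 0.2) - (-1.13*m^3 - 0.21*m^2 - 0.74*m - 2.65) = 1.13*m^3 - 0.34*m^2 + 2.44*m + 2.45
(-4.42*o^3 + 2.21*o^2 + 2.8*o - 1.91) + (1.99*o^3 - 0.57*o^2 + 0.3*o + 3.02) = -2.43*o^3 + 1.64*o^2 + 3.1*o + 1.11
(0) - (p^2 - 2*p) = -p^2 + 2*p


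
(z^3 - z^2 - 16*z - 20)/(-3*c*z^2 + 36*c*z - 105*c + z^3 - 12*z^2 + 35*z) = (z^2 + 4*z + 4)/(-3*c*z + 21*c + z^2 - 7*z)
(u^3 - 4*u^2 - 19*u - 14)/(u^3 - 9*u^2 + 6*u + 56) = (u + 1)/(u - 4)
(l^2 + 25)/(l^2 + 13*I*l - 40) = (l - 5*I)/(l + 8*I)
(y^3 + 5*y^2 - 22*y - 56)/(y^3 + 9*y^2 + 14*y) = (y - 4)/y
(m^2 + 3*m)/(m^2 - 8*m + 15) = m*(m + 3)/(m^2 - 8*m + 15)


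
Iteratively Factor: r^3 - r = (r - 1)*(r^2 + r) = r*(r - 1)*(r + 1)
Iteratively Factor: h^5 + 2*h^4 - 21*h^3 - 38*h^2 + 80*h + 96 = (h - 2)*(h^4 + 4*h^3 - 13*h^2 - 64*h - 48) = (h - 2)*(h + 1)*(h^3 + 3*h^2 - 16*h - 48) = (h - 4)*(h - 2)*(h + 1)*(h^2 + 7*h + 12) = (h - 4)*(h - 2)*(h + 1)*(h + 4)*(h + 3)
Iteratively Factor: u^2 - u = (u)*(u - 1)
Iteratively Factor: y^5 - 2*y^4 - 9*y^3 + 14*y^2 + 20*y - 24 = (y - 2)*(y^4 - 9*y^2 - 4*y + 12) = (y - 2)*(y + 2)*(y^3 - 2*y^2 - 5*y + 6) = (y - 2)*(y - 1)*(y + 2)*(y^2 - y - 6) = (y - 3)*(y - 2)*(y - 1)*(y + 2)*(y + 2)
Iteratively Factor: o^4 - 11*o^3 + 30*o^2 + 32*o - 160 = (o - 4)*(o^3 - 7*o^2 + 2*o + 40) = (o - 4)*(o + 2)*(o^2 - 9*o + 20) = (o - 5)*(o - 4)*(o + 2)*(o - 4)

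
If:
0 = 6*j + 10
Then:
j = -5/3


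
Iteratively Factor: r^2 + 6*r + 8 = (r + 2)*(r + 4)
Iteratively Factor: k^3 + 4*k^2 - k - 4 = (k + 1)*(k^2 + 3*k - 4) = (k + 1)*(k + 4)*(k - 1)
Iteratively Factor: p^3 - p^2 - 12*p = (p + 3)*(p^2 - 4*p) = p*(p + 3)*(p - 4)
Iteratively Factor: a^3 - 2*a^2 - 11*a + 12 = (a - 4)*(a^2 + 2*a - 3) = (a - 4)*(a + 3)*(a - 1)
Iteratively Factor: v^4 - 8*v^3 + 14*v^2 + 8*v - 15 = (v - 3)*(v^3 - 5*v^2 - v + 5) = (v - 3)*(v - 1)*(v^2 - 4*v - 5) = (v - 3)*(v - 1)*(v + 1)*(v - 5)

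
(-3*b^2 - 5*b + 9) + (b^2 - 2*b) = -2*b^2 - 7*b + 9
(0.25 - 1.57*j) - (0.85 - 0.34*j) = -1.23*j - 0.6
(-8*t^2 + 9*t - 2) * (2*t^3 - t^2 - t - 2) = -16*t^5 + 26*t^4 - 5*t^3 + 9*t^2 - 16*t + 4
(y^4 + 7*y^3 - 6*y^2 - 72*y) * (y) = y^5 + 7*y^4 - 6*y^3 - 72*y^2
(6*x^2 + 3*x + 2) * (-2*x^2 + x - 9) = -12*x^4 - 55*x^2 - 25*x - 18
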